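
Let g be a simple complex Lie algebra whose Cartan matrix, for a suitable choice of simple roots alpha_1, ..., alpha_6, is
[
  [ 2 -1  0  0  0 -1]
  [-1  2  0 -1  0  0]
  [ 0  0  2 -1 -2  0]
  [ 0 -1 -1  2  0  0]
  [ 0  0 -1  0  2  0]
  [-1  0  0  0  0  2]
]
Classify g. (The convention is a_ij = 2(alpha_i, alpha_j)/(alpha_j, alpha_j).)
The matrix has rank 6 with 2's on the diagonal. Reading the off-diagonal entries as Dynkin edges (a single edge where a_ij = a_ji = -1; a double or triple edge where a_ij * a_ji = 2 or 3), the diagram is a chain of 6 nodes with a double edge at one end; the terminal node there is the unique short simple root (B_6). One simple-root ordering that puts it in standard form is (alpha_6, alpha_1, alpha_2, alpha_4, alpha_3, alpha_5). So the algebra is type B_6, i.e. so(13).

B6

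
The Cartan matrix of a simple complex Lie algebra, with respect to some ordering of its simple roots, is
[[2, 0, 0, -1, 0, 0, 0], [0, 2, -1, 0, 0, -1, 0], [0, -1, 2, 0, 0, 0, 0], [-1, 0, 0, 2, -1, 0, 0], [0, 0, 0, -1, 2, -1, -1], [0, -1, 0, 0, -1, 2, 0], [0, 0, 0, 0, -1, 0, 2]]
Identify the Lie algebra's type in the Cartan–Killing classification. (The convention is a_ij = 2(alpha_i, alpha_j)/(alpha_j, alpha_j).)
E_7

The matrix has rank 7 with 2's on the diagonal. Reading the off-diagonal entries as Dynkin edges (a single edge where a_ij = a_ji = -1; a double or triple edge where a_ij * a_ji = 2 or 3), the diagram is a chain of 6 nodes with one extra node attached to the third node from one end (E_7). One simple-root ordering that puts it in standard form is (alpha_1, alpha_7, alpha_4, alpha_5, alpha_6, alpha_2, alpha_3). So the algebra is type E_7.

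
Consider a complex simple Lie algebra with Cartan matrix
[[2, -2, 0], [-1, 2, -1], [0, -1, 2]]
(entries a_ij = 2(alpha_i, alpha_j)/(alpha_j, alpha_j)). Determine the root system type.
type C_3

The matrix has rank 3 with 2's on the diagonal. Reading the off-diagonal entries as Dynkin edges (a single edge where a_ij = a_ji = -1; a double or triple edge where a_ij * a_ji = 2 or 3), the diagram is a chain of 3 nodes with a double edge at one end; the terminal node there is the unique long simple root (C_3). One simple-root ordering that puts it in standard form is (alpha_3, alpha_2, alpha_1). So the algebra is type C_3, i.e. sp(6).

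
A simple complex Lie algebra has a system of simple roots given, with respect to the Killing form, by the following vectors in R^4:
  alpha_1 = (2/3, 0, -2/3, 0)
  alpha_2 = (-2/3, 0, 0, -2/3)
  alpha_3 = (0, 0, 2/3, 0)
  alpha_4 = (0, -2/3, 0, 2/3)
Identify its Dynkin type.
B_4

Compute the Cartan integers a_ij = 2(alpha_i, alpha_j)/(alpha_j, alpha_j); the resulting 4x4 Cartan matrix is
[[2, -1, -2, 0], [-1, 2, 0, -1], [-1, 0, 2, 0], [0, -1, 0, 2]].
The roots have two lengths (squared-length ratio 2:1); the short ones are alpha_{3}. The associated Dynkin diagram is a chain of 4 nodes with a double edge at one end; the terminal node there is the unique short simple root (B_4), so the type is B_4 (the algebra so(9)).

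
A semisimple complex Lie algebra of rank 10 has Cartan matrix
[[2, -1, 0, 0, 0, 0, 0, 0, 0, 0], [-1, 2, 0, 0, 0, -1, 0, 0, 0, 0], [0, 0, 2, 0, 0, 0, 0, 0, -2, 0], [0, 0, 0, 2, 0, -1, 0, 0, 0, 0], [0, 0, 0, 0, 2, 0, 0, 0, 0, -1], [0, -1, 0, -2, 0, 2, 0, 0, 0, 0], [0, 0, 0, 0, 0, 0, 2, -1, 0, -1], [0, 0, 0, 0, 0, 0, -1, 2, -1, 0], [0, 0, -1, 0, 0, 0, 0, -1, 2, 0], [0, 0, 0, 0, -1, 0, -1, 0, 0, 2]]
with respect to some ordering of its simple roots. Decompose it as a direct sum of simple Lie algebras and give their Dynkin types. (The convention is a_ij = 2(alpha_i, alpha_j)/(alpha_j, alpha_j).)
The diagram associated to this matrix has two connected components: the simple roots {alpha_1, alpha_2, alpha_4, alpha_6} form a chain of 4 nodes with a double edge at one end; the terminal node there is the unique short simple root (B_4), and {alpha_3, alpha_5, alpha_7, alpha_8, alpha_9, alpha_10} form a chain of 6 nodes with a double edge at one end; the terminal node there is the unique long simple root (C_6). A semisimple Lie algebra decomposes uniquely as the direct sum of simple ideals, one per connected component of its Dynkin diagram, so g ≅ B_4 ⊕ C_6 (dimension 36 + 78 = 114).

type B_4 + type C_6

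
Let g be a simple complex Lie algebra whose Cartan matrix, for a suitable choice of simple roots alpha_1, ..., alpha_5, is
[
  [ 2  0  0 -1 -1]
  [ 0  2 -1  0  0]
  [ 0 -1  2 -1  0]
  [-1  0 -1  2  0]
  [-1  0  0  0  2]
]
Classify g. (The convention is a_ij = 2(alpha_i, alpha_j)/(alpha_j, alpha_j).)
The matrix has rank 5 with 2's on the diagonal. Reading the off-diagonal entries as Dynkin edges (a single edge where a_ij = a_ji = -1; a double or triple edge where a_ij * a_ji = 2 or 3), the diagram is a chain of 5 nodes with single edges (A_5). One simple-root ordering that puts it in standard form is (alpha_2, alpha_3, alpha_4, alpha_1, alpha_5). So the algebra is type A_5, i.e. sl(6).

A5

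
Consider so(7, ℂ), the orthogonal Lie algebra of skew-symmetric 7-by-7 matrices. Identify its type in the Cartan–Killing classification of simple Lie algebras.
This is so(7) with 7 odd, which has dimension 7(7-1)/2 = 21 and rank (7-1)/2 = 3. In the classification of classical Lie algebras, the orthogonal algebra so(2n+1) in an odd number of variables has type B_n; here n = 3, so the Dynkin diagram is a chain of 3 nodes with a double edge at one end; the terminal node there is the unique short simple root (B_3). Hence the type is B_3.

B3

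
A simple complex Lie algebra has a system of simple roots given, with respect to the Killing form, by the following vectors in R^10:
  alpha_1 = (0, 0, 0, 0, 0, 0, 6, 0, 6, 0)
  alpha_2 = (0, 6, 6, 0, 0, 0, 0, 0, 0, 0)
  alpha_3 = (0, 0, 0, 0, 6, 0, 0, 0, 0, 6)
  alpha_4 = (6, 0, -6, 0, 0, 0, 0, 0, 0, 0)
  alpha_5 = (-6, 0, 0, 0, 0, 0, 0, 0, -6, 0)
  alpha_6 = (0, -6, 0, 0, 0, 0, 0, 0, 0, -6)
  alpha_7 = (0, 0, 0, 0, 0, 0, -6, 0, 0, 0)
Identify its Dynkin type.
Compute the Cartan integers a_ij = 2(alpha_i, alpha_j)/(alpha_j, alpha_j); the resulting 7x7 Cartan matrix is
[[2, 0, 0, 0, -1, 0, -2], [0, 2, 0, -1, 0, -1, 0], [0, 0, 2, 0, 0, -1, 0], [0, -1, 0, 2, -1, 0, 0], [-1, 0, 0, -1, 2, 0, 0], [0, -1, -1, 0, 0, 2, 0], [-1, 0, 0, 0, 0, 0, 2]].
The roots have two lengths (squared-length ratio 2:1); the short ones are alpha_{7}. The associated Dynkin diagram is a chain of 7 nodes with a double edge at one end; the terminal node there is the unique short simple root (B_7), so the type is B_7 (the algebra so(15)).

B_7 (so(15))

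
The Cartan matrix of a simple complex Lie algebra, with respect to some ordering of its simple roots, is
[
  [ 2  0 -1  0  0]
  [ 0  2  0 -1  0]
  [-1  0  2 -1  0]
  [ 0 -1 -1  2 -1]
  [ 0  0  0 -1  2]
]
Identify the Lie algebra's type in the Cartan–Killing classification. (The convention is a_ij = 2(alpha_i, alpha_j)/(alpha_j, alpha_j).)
The matrix has rank 5 with 2's on the diagonal. Reading the off-diagonal entries as Dynkin edges (a single edge where a_ij = a_ji = -1; a double or triple edge where a_ij * a_ji = 2 or 3), the diagram is a chain of 3 nodes with a fork of two nodes at one end (D_5). One simple-root ordering that puts it in standard form is (alpha_1, alpha_3, alpha_4, alpha_2, alpha_5). So the algebra is type D_5, i.e. so(10).

D_5 (so(10))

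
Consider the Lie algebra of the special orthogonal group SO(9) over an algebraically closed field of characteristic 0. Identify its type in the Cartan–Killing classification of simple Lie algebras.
B4

This is so(9) with 9 odd, which has dimension 9(9-1)/2 = 36 and rank (9-1)/2 = 4. In the classification of classical Lie algebras, the orthogonal algebra so(2n+1) in an odd number of variables has type B_n; here n = 4, so the Dynkin diagram is a chain of 4 nodes with a double edge at one end; the terminal node there is the unique short simple root (B_4). Hence the type is B_4.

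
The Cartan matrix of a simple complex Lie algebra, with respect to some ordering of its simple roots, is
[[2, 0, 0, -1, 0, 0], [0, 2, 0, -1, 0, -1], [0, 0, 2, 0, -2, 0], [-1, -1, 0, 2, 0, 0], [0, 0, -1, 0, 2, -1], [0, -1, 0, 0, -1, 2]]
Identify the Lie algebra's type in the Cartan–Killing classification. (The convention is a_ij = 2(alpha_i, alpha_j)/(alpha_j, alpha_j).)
The matrix has rank 6 with 2's on the diagonal. Reading the off-diagonal entries as Dynkin edges (a single edge where a_ij = a_ji = -1; a double or triple edge where a_ij * a_ji = 2 or 3), the diagram is a chain of 6 nodes with a double edge at one end; the terminal node there is the unique long simple root (C_6). One simple-root ordering that puts it in standard form is (alpha_1, alpha_4, alpha_2, alpha_6, alpha_5, alpha_3). So the algebra is type C_6, i.e. sp(12).

C_6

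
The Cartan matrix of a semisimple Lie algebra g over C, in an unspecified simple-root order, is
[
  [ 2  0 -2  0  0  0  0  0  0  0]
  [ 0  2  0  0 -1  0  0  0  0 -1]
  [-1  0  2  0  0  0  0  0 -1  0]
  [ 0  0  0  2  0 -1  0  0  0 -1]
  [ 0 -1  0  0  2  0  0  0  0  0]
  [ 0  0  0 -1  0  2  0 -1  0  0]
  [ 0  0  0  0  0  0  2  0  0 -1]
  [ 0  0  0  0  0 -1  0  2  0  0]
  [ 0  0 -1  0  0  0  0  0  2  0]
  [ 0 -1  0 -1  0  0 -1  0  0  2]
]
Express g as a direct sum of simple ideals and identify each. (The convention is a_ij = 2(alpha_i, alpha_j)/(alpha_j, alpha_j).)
The diagram associated to this matrix has two connected components: the simple roots {alpha_1, alpha_3, alpha_9} form a chain of 3 nodes with a double edge at one end; the terminal node there is the unique long simple root (C_3), and {alpha_2, alpha_4, alpha_5, alpha_6, alpha_7, alpha_8, alpha_10} form a chain of 6 nodes with one extra node attached to the third node from one end (E_7). A semisimple Lie algebra decomposes uniquely as the direct sum of simple ideals, one per connected component of its Dynkin diagram, so g ≅ C_3 ⊕ E_7 (dimension 21 + 133 = 154).

type C_3 + type E_7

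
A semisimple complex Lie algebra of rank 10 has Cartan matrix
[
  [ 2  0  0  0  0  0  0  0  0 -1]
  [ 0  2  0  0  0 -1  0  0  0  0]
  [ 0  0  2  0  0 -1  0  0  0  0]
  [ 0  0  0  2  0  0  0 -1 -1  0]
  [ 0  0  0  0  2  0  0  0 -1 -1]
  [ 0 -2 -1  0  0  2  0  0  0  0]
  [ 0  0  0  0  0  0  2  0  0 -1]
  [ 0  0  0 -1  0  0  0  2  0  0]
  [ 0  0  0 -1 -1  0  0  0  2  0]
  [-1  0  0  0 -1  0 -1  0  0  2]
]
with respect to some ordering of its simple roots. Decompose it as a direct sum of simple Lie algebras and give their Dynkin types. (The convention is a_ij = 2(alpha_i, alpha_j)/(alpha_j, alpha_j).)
type B_3 ⊕ type D_7

The diagram associated to this matrix has two connected components: the simple roots {alpha_2, alpha_3, alpha_6} form a chain of 3 nodes with a double edge at one end; the terminal node there is the unique short simple root (B_3), and {alpha_1, alpha_4, alpha_5, alpha_7, alpha_8, alpha_9, alpha_10} form a chain of 5 nodes with a fork of two nodes at one end (D_7). A semisimple Lie algebra decomposes uniquely as the direct sum of simple ideals, one per connected component of its Dynkin diagram, so g ≅ B_3 ⊕ D_7 (dimension 21 + 91 = 112).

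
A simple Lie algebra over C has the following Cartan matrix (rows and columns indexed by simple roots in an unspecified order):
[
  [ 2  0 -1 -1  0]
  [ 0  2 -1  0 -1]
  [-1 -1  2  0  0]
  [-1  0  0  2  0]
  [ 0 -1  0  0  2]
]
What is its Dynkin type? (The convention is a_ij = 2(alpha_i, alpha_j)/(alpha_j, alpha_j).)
The matrix has rank 5 with 2's on the diagonal. Reading the off-diagonal entries as Dynkin edges (a single edge where a_ij = a_ji = -1; a double or triple edge where a_ij * a_ji = 2 or 3), the diagram is a chain of 5 nodes with single edges (A_5). One simple-root ordering that puts it in standard form is (alpha_4, alpha_1, alpha_3, alpha_2, alpha_5). So the algebra is type A_5, i.e. sl(6).

A_5 (sl(6))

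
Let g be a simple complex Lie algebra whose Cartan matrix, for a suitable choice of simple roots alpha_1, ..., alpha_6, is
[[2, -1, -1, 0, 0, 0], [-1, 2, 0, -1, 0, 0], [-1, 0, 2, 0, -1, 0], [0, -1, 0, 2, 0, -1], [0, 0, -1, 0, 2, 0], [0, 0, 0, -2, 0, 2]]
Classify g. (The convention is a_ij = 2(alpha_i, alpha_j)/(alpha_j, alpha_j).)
type C_6

The matrix has rank 6 with 2's on the diagonal. Reading the off-diagonal entries as Dynkin edges (a single edge where a_ij = a_ji = -1; a double or triple edge where a_ij * a_ji = 2 or 3), the diagram is a chain of 6 nodes with a double edge at one end; the terminal node there is the unique long simple root (C_6). One simple-root ordering that puts it in standard form is (alpha_5, alpha_3, alpha_1, alpha_2, alpha_4, alpha_6). So the algebra is type C_6, i.e. sp(12).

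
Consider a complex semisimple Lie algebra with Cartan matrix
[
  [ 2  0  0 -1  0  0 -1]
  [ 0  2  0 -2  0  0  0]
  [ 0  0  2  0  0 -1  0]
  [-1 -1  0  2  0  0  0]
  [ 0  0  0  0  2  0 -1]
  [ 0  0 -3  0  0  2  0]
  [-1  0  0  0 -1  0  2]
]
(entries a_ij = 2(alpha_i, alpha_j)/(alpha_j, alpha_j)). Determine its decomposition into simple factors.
The diagram associated to this matrix has two connected components: the simple roots {alpha_1, alpha_2, alpha_4, alpha_5, alpha_7} form a chain of 5 nodes with a double edge at one end; the terminal node there is the unique long simple root (C_5), and {alpha_3, alpha_6} form two nodes joined by a triple edge (G_2). A semisimple Lie algebra decomposes uniquely as the direct sum of simple ideals, one per connected component of its Dynkin diagram, so g ≅ C_5 ⊕ G_2 (dimension 55 + 14 = 69).

C5 ⊕ G2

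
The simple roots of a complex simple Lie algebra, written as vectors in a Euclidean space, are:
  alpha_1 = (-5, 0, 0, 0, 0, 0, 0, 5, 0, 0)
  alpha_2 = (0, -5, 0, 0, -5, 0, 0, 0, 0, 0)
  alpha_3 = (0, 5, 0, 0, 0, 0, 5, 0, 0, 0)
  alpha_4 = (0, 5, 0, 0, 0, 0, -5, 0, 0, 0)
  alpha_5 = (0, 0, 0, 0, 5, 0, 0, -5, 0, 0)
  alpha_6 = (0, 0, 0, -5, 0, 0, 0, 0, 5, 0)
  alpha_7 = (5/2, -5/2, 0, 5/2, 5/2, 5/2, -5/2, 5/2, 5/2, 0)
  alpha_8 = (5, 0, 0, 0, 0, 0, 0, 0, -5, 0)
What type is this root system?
Compute the Cartan integers a_ij = 2(alpha_i, alpha_j)/(alpha_j, alpha_j); the resulting 8x8 Cartan matrix is
[[2, 0, 0, 0, -1, 0, 0, -1], [0, 2, -1, -1, -1, 0, 0, 0], [0, -1, 2, 0, 0, 0, -1, 0], [0, -1, 0, 2, 0, 0, 0, 0], [-1, -1, 0, 0, 2, 0, 0, 0], [0, 0, 0, 0, 0, 2, 0, -1], [0, 0, -1, 0, 0, 0, 2, 0], [-1, 0, 0, 0, 0, -1, 0, 2]].
All simple roots have the same length, so the diagram is simply laced. The associated Dynkin diagram is a chain of 7 nodes with one extra node attached to the third node from one end (E_8), so the type is E_8.

type E_8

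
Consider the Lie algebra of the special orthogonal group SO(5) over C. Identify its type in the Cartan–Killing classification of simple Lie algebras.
type B_2

This is so(5) with 5 odd, which has dimension 5(5-1)/2 = 10 and rank (5-1)/2 = 2. In the classification of classical Lie algebras, the orthogonal algebra so(2n+1) in an odd number of variables has type B_n; here n = 2, so the Dynkin diagram is a chain of 2 nodes with a double edge at one end; the terminal node there is the unique short simple root (B_2). Hence the type is B_2.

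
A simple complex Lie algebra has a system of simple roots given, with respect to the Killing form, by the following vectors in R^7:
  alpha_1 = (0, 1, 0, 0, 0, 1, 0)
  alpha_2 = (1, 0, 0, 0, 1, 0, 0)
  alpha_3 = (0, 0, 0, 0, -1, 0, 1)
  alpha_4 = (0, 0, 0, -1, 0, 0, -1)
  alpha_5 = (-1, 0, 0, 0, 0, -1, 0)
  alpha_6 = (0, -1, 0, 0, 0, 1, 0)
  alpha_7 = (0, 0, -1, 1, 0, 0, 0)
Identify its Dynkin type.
type D_7

Compute the Cartan integers a_ij = 2(alpha_i, alpha_j)/(alpha_j, alpha_j); the resulting 7x7 Cartan matrix is
[[2, 0, 0, 0, -1, 0, 0], [0, 2, -1, 0, -1, 0, 0], [0, -1, 2, -1, 0, 0, 0], [0, 0, -1, 2, 0, 0, -1], [-1, -1, 0, 0, 2, -1, 0], [0, 0, 0, 0, -1, 2, 0], [0, 0, 0, -1, 0, 0, 2]].
All simple roots have the same length, so the diagram is simply laced. The associated Dynkin diagram is a chain of 5 nodes with a fork of two nodes at one end (D_7), so the type is D_7 (the algebra so(14)).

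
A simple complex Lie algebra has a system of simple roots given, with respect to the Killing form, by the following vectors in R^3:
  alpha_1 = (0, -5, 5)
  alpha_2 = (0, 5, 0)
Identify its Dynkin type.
Compute the Cartan integers a_ij = 2(alpha_i, alpha_j)/(alpha_j, alpha_j); the resulting 2x2 Cartan matrix is
[[2, -2], [-1, 2]].
The roots have two lengths (squared-length ratio 2:1); the short ones are alpha_{2}. The associated Dynkin diagram is a chain of 2 nodes with a double edge at one end; the terminal node there is the unique short simple root (B_2), so the type is B_2 (the algebra so(5)).

B2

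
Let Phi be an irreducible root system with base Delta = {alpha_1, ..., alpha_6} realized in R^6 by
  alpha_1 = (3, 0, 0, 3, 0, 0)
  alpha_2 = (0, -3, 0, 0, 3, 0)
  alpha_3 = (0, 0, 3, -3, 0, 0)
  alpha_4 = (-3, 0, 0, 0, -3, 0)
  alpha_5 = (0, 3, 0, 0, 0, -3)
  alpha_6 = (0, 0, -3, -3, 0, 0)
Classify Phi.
D_6

Compute the Cartan integers a_ij = 2(alpha_i, alpha_j)/(alpha_j, alpha_j); the resulting 6x6 Cartan matrix is
[[2, 0, -1, -1, 0, -1], [0, 2, 0, -1, -1, 0], [-1, 0, 2, 0, 0, 0], [-1, -1, 0, 2, 0, 0], [0, -1, 0, 0, 2, 0], [-1, 0, 0, 0, 0, 2]].
All simple roots have the same length, so the diagram is simply laced. The associated Dynkin diagram is a chain of 4 nodes with a fork of two nodes at one end (D_6), so the type is D_6 (the algebra so(12)).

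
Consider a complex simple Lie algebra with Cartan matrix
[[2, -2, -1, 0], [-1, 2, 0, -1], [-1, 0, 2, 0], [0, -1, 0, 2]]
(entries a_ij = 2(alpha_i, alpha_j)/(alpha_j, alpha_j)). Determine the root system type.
F4

The matrix has rank 4 with 2's on the diagonal. Reading the off-diagonal entries as Dynkin edges (a single edge where a_ij = a_ji = -1; a double or triple edge where a_ij * a_ji = 2 or 3), the diagram is a chain of 4 nodes with a double edge between the middle two (F_4). One simple-root ordering that puts it in standard form is (alpha_3, alpha_1, alpha_2, alpha_4). So the algebra is type F_4.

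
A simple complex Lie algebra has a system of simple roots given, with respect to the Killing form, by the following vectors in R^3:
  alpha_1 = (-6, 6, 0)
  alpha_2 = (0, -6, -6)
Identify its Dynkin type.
type A_2

Compute the Cartan integers a_ij = 2(alpha_i, alpha_j)/(alpha_j, alpha_j); the resulting 2x2 Cartan matrix is
[[2, -1], [-1, 2]].
All simple roots have the same length, so the diagram is simply laced. The associated Dynkin diagram is a chain of 2 nodes with single edges (A_2), so the type is A_2 (the algebra sl(3)).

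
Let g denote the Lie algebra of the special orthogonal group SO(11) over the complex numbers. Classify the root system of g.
This is so(11) with 11 odd, which has dimension 11(11-1)/2 = 55 and rank (11-1)/2 = 5. In the classification of classical Lie algebras, the orthogonal algebra so(2n+1) in an odd number of variables has type B_n; here n = 5, so the Dynkin diagram is a chain of 5 nodes with a double edge at one end; the terminal node there is the unique short simple root (B_5). Hence the type is B_5.

type B_5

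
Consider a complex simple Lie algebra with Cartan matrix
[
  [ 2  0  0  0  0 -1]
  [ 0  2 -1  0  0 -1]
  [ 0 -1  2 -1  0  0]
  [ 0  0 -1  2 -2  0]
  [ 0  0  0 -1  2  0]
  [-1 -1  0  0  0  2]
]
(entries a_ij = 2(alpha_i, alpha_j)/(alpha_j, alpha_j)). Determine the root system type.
B_6 (so(13))

The matrix has rank 6 with 2's on the diagonal. Reading the off-diagonal entries as Dynkin edges (a single edge where a_ij = a_ji = -1; a double or triple edge where a_ij * a_ji = 2 or 3), the diagram is a chain of 6 nodes with a double edge at one end; the terminal node there is the unique short simple root (B_6). One simple-root ordering that puts it in standard form is (alpha_1, alpha_6, alpha_2, alpha_3, alpha_4, alpha_5). So the algebra is type B_6, i.e. so(13).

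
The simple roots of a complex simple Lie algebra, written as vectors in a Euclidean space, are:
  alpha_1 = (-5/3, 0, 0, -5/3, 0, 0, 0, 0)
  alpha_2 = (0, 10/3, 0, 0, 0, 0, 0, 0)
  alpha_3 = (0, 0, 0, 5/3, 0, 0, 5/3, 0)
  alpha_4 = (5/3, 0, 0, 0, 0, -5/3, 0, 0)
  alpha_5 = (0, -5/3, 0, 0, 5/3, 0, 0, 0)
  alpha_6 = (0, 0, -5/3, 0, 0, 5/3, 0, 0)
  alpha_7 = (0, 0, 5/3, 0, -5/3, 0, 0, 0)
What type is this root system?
Compute the Cartan integers a_ij = 2(alpha_i, alpha_j)/(alpha_j, alpha_j); the resulting 7x7 Cartan matrix is
[[2, 0, -1, -1, 0, 0, 0], [0, 2, 0, 0, -2, 0, 0], [-1, 0, 2, 0, 0, 0, 0], [-1, 0, 0, 2, 0, -1, 0], [0, -1, 0, 0, 2, 0, -1], [0, 0, 0, -1, 0, 2, -1], [0, 0, 0, 0, -1, -1, 2]].
The roots have two lengths (squared-length ratio 2:1); the short ones are alpha_{1,3,4,5,6,7}. The associated Dynkin diagram is a chain of 7 nodes with a double edge at one end; the terminal node there is the unique long simple root (C_7), so the type is C_7 (the algebra sp(14)).

C7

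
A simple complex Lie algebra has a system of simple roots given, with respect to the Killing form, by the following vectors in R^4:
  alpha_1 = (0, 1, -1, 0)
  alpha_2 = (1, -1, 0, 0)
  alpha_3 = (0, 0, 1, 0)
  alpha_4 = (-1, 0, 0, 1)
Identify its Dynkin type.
Compute the Cartan integers a_ij = 2(alpha_i, alpha_j)/(alpha_j, alpha_j); the resulting 4x4 Cartan matrix is
[[2, -1, -2, 0], [-1, 2, 0, -1], [-1, 0, 2, 0], [0, -1, 0, 2]].
The roots have two lengths (squared-length ratio 2:1); the short ones are alpha_{3}. The associated Dynkin diagram is a chain of 4 nodes with a double edge at one end; the terminal node there is the unique short simple root (B_4), so the type is B_4 (the algebra so(9)).

B_4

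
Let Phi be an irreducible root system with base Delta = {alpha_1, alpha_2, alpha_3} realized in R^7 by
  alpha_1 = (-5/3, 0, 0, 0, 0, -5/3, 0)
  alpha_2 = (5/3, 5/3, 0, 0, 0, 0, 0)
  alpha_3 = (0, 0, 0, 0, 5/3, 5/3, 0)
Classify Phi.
Compute the Cartan integers a_ij = 2(alpha_i, alpha_j)/(alpha_j, alpha_j); the resulting 3x3 Cartan matrix is
[[2, -1, -1], [-1, 2, 0], [-1, 0, 2]].
All simple roots have the same length, so the diagram is simply laced. The associated Dynkin diagram is a chain of 3 nodes with single edges (A_3), so the type is A_3 (the algebra sl(4)).

A_3 (sl(4))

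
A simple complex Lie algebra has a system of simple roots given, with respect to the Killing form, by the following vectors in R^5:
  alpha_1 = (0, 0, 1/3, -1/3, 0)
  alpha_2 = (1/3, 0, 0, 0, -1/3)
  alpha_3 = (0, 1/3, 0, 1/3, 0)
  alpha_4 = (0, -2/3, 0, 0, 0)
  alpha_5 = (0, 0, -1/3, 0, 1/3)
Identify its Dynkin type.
Compute the Cartan integers a_ij = 2(alpha_i, alpha_j)/(alpha_j, alpha_j); the resulting 5x5 Cartan matrix is
[[2, 0, -1, 0, -1], [0, 2, 0, 0, -1], [-1, 0, 2, -1, 0], [0, 0, -2, 2, 0], [-1, -1, 0, 0, 2]].
The roots have two lengths (squared-length ratio 2:1); the short ones are alpha_{1,2,3,5}. The associated Dynkin diagram is a chain of 5 nodes with a double edge at one end; the terminal node there is the unique long simple root (C_5), so the type is C_5 (the algebra sp(10)).

C_5 (sp(10))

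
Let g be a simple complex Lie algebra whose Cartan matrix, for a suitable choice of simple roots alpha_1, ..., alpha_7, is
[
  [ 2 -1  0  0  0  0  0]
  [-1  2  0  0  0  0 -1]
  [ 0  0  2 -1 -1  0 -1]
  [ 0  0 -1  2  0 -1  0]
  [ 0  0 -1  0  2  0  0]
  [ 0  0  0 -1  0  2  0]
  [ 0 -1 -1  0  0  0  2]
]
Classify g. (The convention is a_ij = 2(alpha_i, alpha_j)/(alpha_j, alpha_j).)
The matrix has rank 7 with 2's on the diagonal. Reading the off-diagonal entries as Dynkin edges (a single edge where a_ij = a_ji = -1; a double or triple edge where a_ij * a_ji = 2 or 3), the diagram is a chain of 6 nodes with one extra node attached to the third node from one end (E_7). One simple-root ordering that puts it in standard form is (alpha_6, alpha_5, alpha_4, alpha_3, alpha_7, alpha_2, alpha_1). So the algebra is type E_7.

E7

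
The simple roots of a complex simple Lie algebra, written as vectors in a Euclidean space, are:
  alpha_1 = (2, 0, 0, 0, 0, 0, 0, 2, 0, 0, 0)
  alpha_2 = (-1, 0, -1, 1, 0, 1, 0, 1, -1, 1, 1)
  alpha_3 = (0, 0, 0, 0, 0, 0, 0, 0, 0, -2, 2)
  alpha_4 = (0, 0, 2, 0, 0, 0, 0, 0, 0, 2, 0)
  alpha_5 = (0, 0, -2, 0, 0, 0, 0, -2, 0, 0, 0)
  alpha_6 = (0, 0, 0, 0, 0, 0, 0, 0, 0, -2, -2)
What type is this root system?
Compute the Cartan integers a_ij = 2(alpha_i, alpha_j)/(alpha_j, alpha_j); the resulting 6x6 Cartan matrix is
[[2, 0, 0, 0, -1, 0], [0, 2, 0, 0, 0, -1], [0, 0, 2, -1, 0, 0], [0, 0, -1, 2, -1, -1], [-1, 0, 0, -1, 2, 0], [0, -1, 0, -1, 0, 2]].
All simple roots have the same length, so the diagram is simply laced. The associated Dynkin diagram is a chain of 5 nodes with one extra node attached to the third node from one end (E_6), so the type is E_6.

E6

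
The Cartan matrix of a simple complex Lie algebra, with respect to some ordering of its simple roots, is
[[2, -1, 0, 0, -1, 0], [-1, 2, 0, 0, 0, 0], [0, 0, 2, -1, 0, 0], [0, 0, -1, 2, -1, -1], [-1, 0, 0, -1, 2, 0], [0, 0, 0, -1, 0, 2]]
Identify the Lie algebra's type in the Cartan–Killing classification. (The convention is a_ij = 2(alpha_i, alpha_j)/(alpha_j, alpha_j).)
The matrix has rank 6 with 2's on the diagonal. Reading the off-diagonal entries as Dynkin edges (a single edge where a_ij = a_ji = -1; a double or triple edge where a_ij * a_ji = 2 or 3), the diagram is a chain of 4 nodes with a fork of two nodes at one end (D_6). One simple-root ordering that puts it in standard form is (alpha_2, alpha_1, alpha_5, alpha_4, alpha_6, alpha_3). So the algebra is type D_6, i.e. so(12).

D6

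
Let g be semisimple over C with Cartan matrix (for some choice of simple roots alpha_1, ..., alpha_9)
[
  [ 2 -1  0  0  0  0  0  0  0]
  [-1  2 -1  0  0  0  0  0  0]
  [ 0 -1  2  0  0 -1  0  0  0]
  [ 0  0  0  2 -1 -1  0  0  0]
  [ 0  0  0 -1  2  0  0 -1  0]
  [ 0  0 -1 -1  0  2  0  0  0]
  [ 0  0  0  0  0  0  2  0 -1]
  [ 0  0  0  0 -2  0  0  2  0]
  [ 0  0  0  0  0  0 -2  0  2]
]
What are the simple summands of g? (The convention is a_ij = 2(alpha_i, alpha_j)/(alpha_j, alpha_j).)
The diagram associated to this matrix has two connected components: the simple roots {alpha_7, alpha_9} form a chain of 2 nodes with a double edge at one end; the terminal node there is the unique short simple root (B_2), and {alpha_1, alpha_2, alpha_3, alpha_4, alpha_5, alpha_6, alpha_8} form a chain of 7 nodes with a double edge at one end; the terminal node there is the unique long simple root (C_7). A semisimple Lie algebra decomposes uniquely as the direct sum of simple ideals, one per connected component of its Dynkin diagram, so g ≅ B_2 ⊕ C_7 (dimension 10 + 105 = 115).

B2 ⊕ C7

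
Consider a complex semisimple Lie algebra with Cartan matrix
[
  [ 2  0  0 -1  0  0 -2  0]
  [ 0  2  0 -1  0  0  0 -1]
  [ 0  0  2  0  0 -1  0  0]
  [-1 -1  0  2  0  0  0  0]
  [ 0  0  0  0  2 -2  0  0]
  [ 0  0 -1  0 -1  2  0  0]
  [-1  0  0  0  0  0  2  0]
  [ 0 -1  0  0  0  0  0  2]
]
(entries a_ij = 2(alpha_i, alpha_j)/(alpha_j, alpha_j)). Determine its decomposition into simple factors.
B5 + C3

The diagram associated to this matrix has two connected components: the simple roots {alpha_1, alpha_2, alpha_4, alpha_7, alpha_8} form a chain of 5 nodes with a double edge at one end; the terminal node there is the unique short simple root (B_5), and {alpha_3, alpha_5, alpha_6} form a chain of 3 nodes with a double edge at one end; the terminal node there is the unique long simple root (C_3). A semisimple Lie algebra decomposes uniquely as the direct sum of simple ideals, one per connected component of its Dynkin diagram, so g ≅ B_5 ⊕ C_3 (dimension 55 + 21 = 76).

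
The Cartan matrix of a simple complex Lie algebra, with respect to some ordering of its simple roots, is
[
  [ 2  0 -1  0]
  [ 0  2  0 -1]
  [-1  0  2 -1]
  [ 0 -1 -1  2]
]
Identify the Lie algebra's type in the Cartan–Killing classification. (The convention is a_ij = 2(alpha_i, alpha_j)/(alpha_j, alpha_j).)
The matrix has rank 4 with 2's on the diagonal. Reading the off-diagonal entries as Dynkin edges (a single edge where a_ij = a_ji = -1; a double or triple edge where a_ij * a_ji = 2 or 3), the diagram is a chain of 4 nodes with single edges (A_4). One simple-root ordering that puts it in standard form is (alpha_2, alpha_4, alpha_3, alpha_1). So the algebra is type A_4, i.e. sl(5).

A_4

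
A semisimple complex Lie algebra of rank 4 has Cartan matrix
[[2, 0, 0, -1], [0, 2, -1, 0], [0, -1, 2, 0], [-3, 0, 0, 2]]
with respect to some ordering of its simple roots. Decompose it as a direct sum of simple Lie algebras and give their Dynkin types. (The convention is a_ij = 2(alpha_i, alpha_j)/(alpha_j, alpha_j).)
The diagram associated to this matrix has two connected components: the simple roots {alpha_2, alpha_3} form a chain of 2 nodes with single edges (A_2), and {alpha_1, alpha_4} form two nodes joined by a triple edge (G_2). A semisimple Lie algebra decomposes uniquely as the direct sum of simple ideals, one per connected component of its Dynkin diagram, so g ≅ A_2 ⊕ G_2 (dimension 8 + 14 = 22).

A_2 (sl(3)) ⊕ G_2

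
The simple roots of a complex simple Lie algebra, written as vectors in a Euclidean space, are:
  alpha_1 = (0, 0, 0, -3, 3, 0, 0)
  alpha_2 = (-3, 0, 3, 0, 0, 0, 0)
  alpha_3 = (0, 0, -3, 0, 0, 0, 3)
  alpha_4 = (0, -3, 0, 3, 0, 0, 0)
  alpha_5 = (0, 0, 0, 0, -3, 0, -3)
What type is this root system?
A5

Compute the Cartan integers a_ij = 2(alpha_i, alpha_j)/(alpha_j, alpha_j); the resulting 5x5 Cartan matrix is
[[2, 0, 0, -1, -1], [0, 2, -1, 0, 0], [0, -1, 2, 0, -1], [-1, 0, 0, 2, 0], [-1, 0, -1, 0, 2]].
All simple roots have the same length, so the diagram is simply laced. The associated Dynkin diagram is a chain of 5 nodes with single edges (A_5), so the type is A_5 (the algebra sl(6)).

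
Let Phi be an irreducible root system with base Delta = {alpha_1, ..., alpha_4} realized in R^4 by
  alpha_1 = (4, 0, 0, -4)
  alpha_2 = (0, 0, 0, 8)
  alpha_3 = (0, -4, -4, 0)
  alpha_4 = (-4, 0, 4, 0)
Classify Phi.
Compute the Cartan integers a_ij = 2(alpha_i, alpha_j)/(alpha_j, alpha_j); the resulting 4x4 Cartan matrix is
[[2, -1, 0, -1], [-2, 2, 0, 0], [0, 0, 2, -1], [-1, 0, -1, 2]].
The roots have two lengths (squared-length ratio 2:1); the short ones are alpha_{1,3,4}. The associated Dynkin diagram is a chain of 4 nodes with a double edge at one end; the terminal node there is the unique long simple root (C_4), so the type is C_4 (the algebra sp(8)).

C4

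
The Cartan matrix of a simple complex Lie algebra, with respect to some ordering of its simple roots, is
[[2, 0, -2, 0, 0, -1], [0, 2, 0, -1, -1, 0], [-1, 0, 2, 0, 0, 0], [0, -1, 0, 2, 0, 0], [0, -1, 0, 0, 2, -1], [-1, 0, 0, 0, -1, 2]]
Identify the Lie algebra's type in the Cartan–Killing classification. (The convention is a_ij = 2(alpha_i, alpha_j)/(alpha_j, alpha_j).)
type B_6

The matrix has rank 6 with 2's on the diagonal. Reading the off-diagonal entries as Dynkin edges (a single edge where a_ij = a_ji = -1; a double or triple edge where a_ij * a_ji = 2 or 3), the diagram is a chain of 6 nodes with a double edge at one end; the terminal node there is the unique short simple root (B_6). One simple-root ordering that puts it in standard form is (alpha_4, alpha_2, alpha_5, alpha_6, alpha_1, alpha_3). So the algebra is type B_6, i.e. so(13).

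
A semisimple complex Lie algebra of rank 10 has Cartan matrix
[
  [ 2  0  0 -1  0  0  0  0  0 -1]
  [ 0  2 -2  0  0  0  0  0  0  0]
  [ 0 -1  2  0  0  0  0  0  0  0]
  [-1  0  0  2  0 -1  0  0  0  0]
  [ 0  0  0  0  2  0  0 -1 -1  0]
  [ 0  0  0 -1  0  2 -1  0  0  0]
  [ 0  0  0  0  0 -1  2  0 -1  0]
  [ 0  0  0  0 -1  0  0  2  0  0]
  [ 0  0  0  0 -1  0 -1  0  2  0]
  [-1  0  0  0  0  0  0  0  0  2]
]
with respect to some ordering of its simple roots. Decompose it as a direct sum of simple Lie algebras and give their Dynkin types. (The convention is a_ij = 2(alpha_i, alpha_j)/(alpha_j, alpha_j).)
The diagram associated to this matrix has two connected components: the simple roots {alpha_1, alpha_4, alpha_5, alpha_6, alpha_7, alpha_8, alpha_9, alpha_10} form a chain of 8 nodes with single edges (A_8), and {alpha_2, alpha_3} form a chain of 2 nodes with a double edge at one end; the terminal node there is the unique short simple root (B_2). A semisimple Lie algebra decomposes uniquely as the direct sum of simple ideals, one per connected component of its Dynkin diagram, so g ≅ A_8 ⊕ B_2 (dimension 80 + 10 = 90).

type A_8 + type B_2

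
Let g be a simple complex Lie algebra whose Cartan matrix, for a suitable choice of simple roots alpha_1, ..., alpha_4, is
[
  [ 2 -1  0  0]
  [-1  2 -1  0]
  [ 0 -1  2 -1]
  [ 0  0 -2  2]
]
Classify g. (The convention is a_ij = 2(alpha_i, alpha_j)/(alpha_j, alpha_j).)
The matrix has rank 4 with 2's on the diagonal. Reading the off-diagonal entries as Dynkin edges (a single edge where a_ij = a_ji = -1; a double or triple edge where a_ij * a_ji = 2 or 3), the diagram is a chain of 4 nodes with a double edge at one end; the terminal node there is the unique long simple root (C_4). One simple-root ordering that puts it in standard form is (alpha_1, alpha_2, alpha_3, alpha_4). So the algebra is type C_4, i.e. sp(8).

C_4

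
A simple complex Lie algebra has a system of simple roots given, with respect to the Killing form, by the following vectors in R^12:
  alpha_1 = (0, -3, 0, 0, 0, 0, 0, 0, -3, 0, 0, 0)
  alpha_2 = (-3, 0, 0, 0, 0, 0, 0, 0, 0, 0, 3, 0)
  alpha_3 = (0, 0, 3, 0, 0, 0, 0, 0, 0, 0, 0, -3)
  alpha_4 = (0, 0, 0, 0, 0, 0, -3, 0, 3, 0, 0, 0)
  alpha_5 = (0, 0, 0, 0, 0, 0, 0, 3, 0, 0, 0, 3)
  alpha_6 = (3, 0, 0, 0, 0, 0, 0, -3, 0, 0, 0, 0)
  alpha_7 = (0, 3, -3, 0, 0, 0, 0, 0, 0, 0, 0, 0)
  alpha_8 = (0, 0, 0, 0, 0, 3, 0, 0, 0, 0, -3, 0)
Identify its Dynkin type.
Compute the Cartan integers a_ij = 2(alpha_i, alpha_j)/(alpha_j, alpha_j); the resulting 8x8 Cartan matrix is
[[2, 0, 0, -1, 0, 0, -1, 0], [0, 2, 0, 0, 0, -1, 0, -1], [0, 0, 2, 0, -1, 0, -1, 0], [-1, 0, 0, 2, 0, 0, 0, 0], [0, 0, -1, 0, 2, -1, 0, 0], [0, -1, 0, 0, -1, 2, 0, 0], [-1, 0, -1, 0, 0, 0, 2, 0], [0, -1, 0, 0, 0, 0, 0, 2]].
All simple roots have the same length, so the diagram is simply laced. The associated Dynkin diagram is a chain of 8 nodes with single edges (A_8), so the type is A_8 (the algebra sl(9)).

type A_8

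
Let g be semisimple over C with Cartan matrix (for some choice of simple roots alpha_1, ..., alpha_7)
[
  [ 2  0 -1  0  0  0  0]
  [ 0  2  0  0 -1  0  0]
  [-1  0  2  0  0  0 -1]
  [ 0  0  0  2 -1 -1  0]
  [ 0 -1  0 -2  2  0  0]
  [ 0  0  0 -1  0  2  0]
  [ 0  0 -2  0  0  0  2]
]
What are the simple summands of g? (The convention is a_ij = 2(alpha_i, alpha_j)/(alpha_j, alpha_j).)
The diagram associated to this matrix has two connected components: the simple roots {alpha_1, alpha_3, alpha_7} form a chain of 3 nodes with a double edge at one end; the terminal node there is the unique long simple root (C_3), and {alpha_2, alpha_4, alpha_5, alpha_6} form a chain of 4 nodes with a double edge between the middle two (F_4). A semisimple Lie algebra decomposes uniquely as the direct sum of simple ideals, one per connected component of its Dynkin diagram, so g ≅ C_3 ⊕ F_4 (dimension 21 + 52 = 73).

C_3 (sp(6)) + F_4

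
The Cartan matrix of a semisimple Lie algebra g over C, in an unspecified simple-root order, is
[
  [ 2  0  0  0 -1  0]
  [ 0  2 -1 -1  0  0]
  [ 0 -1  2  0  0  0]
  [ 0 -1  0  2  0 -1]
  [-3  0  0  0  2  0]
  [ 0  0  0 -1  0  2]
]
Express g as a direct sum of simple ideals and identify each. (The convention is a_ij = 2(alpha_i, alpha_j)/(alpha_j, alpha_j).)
The diagram associated to this matrix has two connected components: the simple roots {alpha_2, alpha_3, alpha_4, alpha_6} form a chain of 4 nodes with single edges (A_4), and {alpha_1, alpha_5} form two nodes joined by a triple edge (G_2). A semisimple Lie algebra decomposes uniquely as the direct sum of simple ideals, one per connected component of its Dynkin diagram, so g ≅ A_4 ⊕ G_2 (dimension 24 + 14 = 38).

A4 ⊕ G2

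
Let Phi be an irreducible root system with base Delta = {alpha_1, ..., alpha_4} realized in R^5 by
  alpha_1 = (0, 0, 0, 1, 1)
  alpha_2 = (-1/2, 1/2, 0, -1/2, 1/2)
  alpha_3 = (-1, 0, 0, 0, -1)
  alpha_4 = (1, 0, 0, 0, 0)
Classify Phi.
F4

Compute the Cartan integers a_ij = 2(alpha_i, alpha_j)/(alpha_j, alpha_j); the resulting 4x4 Cartan matrix is
[[2, 0, -1, 0], [0, 2, 0, -1], [-1, 0, 2, -2], [0, -1, -1, 2]].
The roots have two lengths (squared-length ratio 2:1); the short ones are alpha_{2,4}. The associated Dynkin diagram is a chain of 4 nodes with a double edge between the middle two (F_4), so the type is F_4.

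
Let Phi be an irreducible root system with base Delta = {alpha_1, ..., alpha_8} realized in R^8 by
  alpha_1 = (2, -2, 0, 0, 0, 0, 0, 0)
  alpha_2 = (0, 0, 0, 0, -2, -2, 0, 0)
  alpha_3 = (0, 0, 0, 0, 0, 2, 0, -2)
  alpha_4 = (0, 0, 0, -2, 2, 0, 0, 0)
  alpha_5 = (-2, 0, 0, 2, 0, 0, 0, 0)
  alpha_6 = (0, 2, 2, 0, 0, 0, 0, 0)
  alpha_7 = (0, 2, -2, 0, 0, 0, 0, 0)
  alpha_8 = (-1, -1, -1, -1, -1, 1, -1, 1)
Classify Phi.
E_8

Compute the Cartan integers a_ij = 2(alpha_i, alpha_j)/(alpha_j, alpha_j); the resulting 8x8 Cartan matrix is
[[2, 0, 0, 0, -1, -1, -1, 0], [0, 2, -1, -1, 0, 0, 0, 0], [0, -1, 2, 0, 0, 0, 0, 0], [0, -1, 0, 2, -1, 0, 0, 0], [-1, 0, 0, -1, 2, 0, 0, 0], [-1, 0, 0, 0, 0, 2, 0, -1], [-1, 0, 0, 0, 0, 0, 2, 0], [0, 0, 0, 0, 0, -1, 0, 2]].
All simple roots have the same length, so the diagram is simply laced. The associated Dynkin diagram is a chain of 7 nodes with one extra node attached to the third node from one end (E_8), so the type is E_8.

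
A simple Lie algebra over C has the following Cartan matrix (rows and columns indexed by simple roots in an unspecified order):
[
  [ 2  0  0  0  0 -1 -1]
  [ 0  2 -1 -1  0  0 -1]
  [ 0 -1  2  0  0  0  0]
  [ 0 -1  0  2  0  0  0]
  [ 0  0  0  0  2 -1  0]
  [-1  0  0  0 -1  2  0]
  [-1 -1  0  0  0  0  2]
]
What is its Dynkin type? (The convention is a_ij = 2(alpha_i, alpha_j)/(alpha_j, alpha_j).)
The matrix has rank 7 with 2's on the diagonal. Reading the off-diagonal entries as Dynkin edges (a single edge where a_ij = a_ji = -1; a double or triple edge where a_ij * a_ji = 2 or 3), the diagram is a chain of 5 nodes with a fork of two nodes at one end (D_7). One simple-root ordering that puts it in standard form is (alpha_5, alpha_6, alpha_1, alpha_7, alpha_2, alpha_4, alpha_3). So the algebra is type D_7, i.e. so(14).

type D_7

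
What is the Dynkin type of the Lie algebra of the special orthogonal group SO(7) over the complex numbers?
This is so(7) with 7 odd, which has dimension 7(7-1)/2 = 21 and rank (7-1)/2 = 3. In the classification of classical Lie algebras, the orthogonal algebra so(2n+1) in an odd number of variables has type B_n; here n = 3, so the Dynkin diagram is a chain of 3 nodes with a double edge at one end; the terminal node there is the unique short simple root (B_3). Hence the type is B_3.

type B_3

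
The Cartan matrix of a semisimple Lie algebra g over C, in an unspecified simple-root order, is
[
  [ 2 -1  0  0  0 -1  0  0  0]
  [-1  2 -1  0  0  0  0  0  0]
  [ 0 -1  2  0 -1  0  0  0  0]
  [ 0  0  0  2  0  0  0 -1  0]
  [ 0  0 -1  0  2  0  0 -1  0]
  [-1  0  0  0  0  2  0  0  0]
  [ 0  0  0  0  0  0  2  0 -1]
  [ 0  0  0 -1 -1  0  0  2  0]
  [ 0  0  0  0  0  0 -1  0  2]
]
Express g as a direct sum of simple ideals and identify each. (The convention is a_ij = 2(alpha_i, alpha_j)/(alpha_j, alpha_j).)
A_2 (sl(3)) + A_7 (sl(8))

The diagram associated to this matrix has two connected components: the simple roots {alpha_7, alpha_9} form a chain of 2 nodes with single edges (A_2), and {alpha_1, alpha_2, alpha_3, alpha_4, alpha_5, alpha_6, alpha_8} form a chain of 7 nodes with single edges (A_7). A semisimple Lie algebra decomposes uniquely as the direct sum of simple ideals, one per connected component of its Dynkin diagram, so g ≅ A_2 ⊕ A_7 (dimension 8 + 63 = 71).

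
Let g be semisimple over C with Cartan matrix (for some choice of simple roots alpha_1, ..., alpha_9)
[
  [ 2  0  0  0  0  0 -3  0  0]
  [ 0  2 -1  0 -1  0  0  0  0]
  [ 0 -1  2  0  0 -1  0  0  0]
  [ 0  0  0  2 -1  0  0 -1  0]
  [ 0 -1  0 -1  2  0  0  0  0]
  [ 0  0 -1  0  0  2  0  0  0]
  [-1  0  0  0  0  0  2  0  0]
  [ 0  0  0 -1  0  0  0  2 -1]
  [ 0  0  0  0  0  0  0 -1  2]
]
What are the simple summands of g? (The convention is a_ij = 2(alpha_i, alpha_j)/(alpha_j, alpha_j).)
type A_7 + type G_2

The diagram associated to this matrix has two connected components: the simple roots {alpha_2, alpha_3, alpha_4, alpha_5, alpha_6, alpha_8, alpha_9} form a chain of 7 nodes with single edges (A_7), and {alpha_1, alpha_7} form two nodes joined by a triple edge (G_2). A semisimple Lie algebra decomposes uniquely as the direct sum of simple ideals, one per connected component of its Dynkin diagram, so g ≅ A_7 ⊕ G_2 (dimension 63 + 14 = 77).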